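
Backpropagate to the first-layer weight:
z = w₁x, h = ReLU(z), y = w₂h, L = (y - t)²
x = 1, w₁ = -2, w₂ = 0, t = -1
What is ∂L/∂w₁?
∂L/∂w₁ = 0

Forward pass:
z = w₁x = -2×1 = -2
h = ReLU(-2) = 0
y = w₂h = 0×0 = 0

Backward pass:
∂L/∂y = 2(y - t) = 2(0 - -1) = 2
∂y/∂h = w₂ = 0
∂h/∂z = 0 (ReLU derivative)
∂z/∂w₁ = x = 1

∂L/∂w₁ = 2 × 0 × 0 × 1 = 0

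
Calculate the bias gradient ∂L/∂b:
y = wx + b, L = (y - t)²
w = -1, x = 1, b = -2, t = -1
∂L/∂b = -4

y = wx + b = (-1)(1) + -2 = -3
∂L/∂y = 2(y - t) = 2(-3 - -1) = -4
∂y/∂b = 1
∂L/∂b = ∂L/∂y · ∂y/∂b = -4 × 1 = -4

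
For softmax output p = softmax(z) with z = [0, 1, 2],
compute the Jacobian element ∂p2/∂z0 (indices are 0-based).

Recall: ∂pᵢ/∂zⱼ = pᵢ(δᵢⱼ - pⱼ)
∂p2/∂z0 = -0.05989

p = softmax(z) = [0.09003, 0.2447, 0.6652]
p2 = 0.6652, p0 = 0.09003

∂p2/∂z0 = -p2 × p0 = -0.6652 × 0.09003 = -0.05989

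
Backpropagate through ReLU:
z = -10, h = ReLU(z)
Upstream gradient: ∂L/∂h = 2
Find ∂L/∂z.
∂L/∂z = 0

h = ReLU(-10) = 0
Since z < 0: ∂h/∂z = 0
∂L/∂z = ∂L/∂h · ∂h/∂z = 2 × 0 = 0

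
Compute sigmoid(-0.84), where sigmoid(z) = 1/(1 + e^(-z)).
0.3015

sigmoid(-0.84) = 1/(1 + e^(0.84)) = 1/(1 + 2.316) = 0.3015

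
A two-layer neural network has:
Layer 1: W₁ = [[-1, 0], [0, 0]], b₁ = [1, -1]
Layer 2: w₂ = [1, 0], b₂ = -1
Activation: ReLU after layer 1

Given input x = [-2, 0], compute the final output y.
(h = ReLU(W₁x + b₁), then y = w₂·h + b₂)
y = 2

Layer 1 pre-activation: z₁ = [3, -1]
After ReLU: h = [3, 0]
Layer 2 output: y = 1×3 + 0×0 + -1 = 2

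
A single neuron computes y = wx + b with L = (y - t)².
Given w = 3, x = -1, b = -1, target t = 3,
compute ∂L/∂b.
∂L/∂b = -14

y = wx + b = (3)(-1) + -1 = -4
∂L/∂y = 2(y - t) = 2(-4 - 3) = -14
∂y/∂b = 1
∂L/∂b = ∂L/∂y · ∂y/∂b = -14 × 1 = -14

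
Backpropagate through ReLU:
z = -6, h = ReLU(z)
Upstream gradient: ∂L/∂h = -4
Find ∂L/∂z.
∂L/∂z = 0

h = ReLU(-6) = 0
Since z < 0: ∂h/∂z = 0
∂L/∂z = ∂L/∂h · ∂h/∂z = -4 × 0 = 0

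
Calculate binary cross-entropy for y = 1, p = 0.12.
L = 2.12

L = -1·log(0.12) - 0·log(0.88) = -log(0.12) = 2.12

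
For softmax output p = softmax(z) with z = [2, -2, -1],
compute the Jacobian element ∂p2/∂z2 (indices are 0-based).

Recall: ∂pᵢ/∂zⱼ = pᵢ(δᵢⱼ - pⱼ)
∂p2/∂z2 = 0.04444

p = softmax(z) = [0.9362, 0.01715, 0.04661]
p2 = 0.04661

∂p2/∂z2 = p2(1 - p2) = 0.04661 × (1 - 0.04661) = 0.04444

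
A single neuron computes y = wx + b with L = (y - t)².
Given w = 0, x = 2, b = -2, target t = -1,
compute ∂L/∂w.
∂L/∂w = -4

y = wx + b = (0)(2) + -2 = -2
∂L/∂y = 2(y - t) = 2(-2 - -1) = -2
∂y/∂w = x = 2
∂L/∂w = ∂L/∂y · ∂y/∂w = -2 × 2 = -4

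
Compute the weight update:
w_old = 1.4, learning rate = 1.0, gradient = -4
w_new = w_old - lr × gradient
w_new = 5.4

w_new = w - η·∂L/∂w = 1.4 - 1.0×(-4) = 1.4 - (-4) = 5.4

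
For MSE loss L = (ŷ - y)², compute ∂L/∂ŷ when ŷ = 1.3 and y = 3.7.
∂L/∂ŷ = -4.8

∂L/∂ŷ = 2(ŷ - y) = 2(1.3 - 3.7) = 2(-2.4) = -4.8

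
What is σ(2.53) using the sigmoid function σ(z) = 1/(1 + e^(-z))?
0.9262

sigmoid(2.53) = 1/(1 + e^(-2.53)) = 1/(1 + 0.07966) = 0.9262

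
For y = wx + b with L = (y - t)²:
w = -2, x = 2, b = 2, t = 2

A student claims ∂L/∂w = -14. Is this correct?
Incorrect

y = (-2)(2) + 2 = -2
∂L/∂y = 2(y - t) = 2(-2 - 2) = -8
∂y/∂w = x = 2
∂L/∂w = -8 × 2 = -16

Claimed value: -14
Incorrect: The correct gradient is -16.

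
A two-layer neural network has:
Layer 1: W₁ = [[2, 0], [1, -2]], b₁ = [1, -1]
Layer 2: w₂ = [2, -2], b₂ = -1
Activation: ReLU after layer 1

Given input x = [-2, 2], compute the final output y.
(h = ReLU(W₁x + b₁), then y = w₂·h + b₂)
y = -1

Layer 1 pre-activation: z₁ = [-3, -7]
After ReLU: h = [0, 0]
Layer 2 output: y = 2×0 + -2×0 + -1 = -1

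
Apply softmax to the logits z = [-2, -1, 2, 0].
p = [0.0152, 0.0414, 0.831, 0.1125]

exp(z) = [0.1353, 0.3679, 7.389, 1]
Sum = 8.892
p = [0.0152, 0.0414, 0.831, 0.1125]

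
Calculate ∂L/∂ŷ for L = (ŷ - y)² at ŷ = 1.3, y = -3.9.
∂L/∂ŷ = 10.4

∂L/∂ŷ = 2(ŷ - y) = 2(1.3 - -3.9) = 2(5.2) = 10.4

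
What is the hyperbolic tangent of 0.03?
0.02999

tanh(0.03) = (e^(0.03) - e^(-0.03))/(e^(0.03) + e^(-0.03)) = 0.02999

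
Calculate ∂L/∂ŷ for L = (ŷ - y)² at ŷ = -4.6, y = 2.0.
∂L/∂ŷ = -13.2

∂L/∂ŷ = 2(ŷ - y) = 2(-4.6 - 2.0) = 2(-6.6) = -13.2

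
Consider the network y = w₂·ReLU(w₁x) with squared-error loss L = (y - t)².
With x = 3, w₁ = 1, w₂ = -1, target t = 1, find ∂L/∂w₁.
∂L/∂w₁ = 24

Forward pass:
z = w₁x = 1×3 = 3
h = ReLU(3) = 3
y = w₂h = -1×3 = -3

Backward pass:
∂L/∂y = 2(y - t) = 2(-3 - 1) = -8
∂y/∂h = w₂ = -1
∂h/∂z = 1 (ReLU derivative)
∂z/∂w₁ = x = 3

∂L/∂w₁ = -8 × -1 × 1 × 3 = 24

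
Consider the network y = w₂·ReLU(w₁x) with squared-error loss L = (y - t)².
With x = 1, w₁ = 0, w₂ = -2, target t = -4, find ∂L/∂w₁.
∂L/∂w₁ = 0

Forward pass:
z = w₁x = 0×1 = 0
h = ReLU(0) = 0
y = w₂h = -2×0 = 0

Backward pass:
∂L/∂y = 2(y - t) = 2(0 - -4) = 8
∂y/∂h = w₂ = -2
∂h/∂z = 0 (ReLU derivative)
∂z/∂w₁ = x = 1

∂L/∂w₁ = 8 × -2 × 0 × 1 = 0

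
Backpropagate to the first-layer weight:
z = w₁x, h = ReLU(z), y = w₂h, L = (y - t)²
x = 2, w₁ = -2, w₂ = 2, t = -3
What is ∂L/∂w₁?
∂L/∂w₁ = 0

Forward pass:
z = w₁x = -2×2 = -4
h = ReLU(-4) = 0
y = w₂h = 2×0 = 0

Backward pass:
∂L/∂y = 2(y - t) = 2(0 - -3) = 6
∂y/∂h = w₂ = 2
∂h/∂z = 0 (ReLU derivative)
∂z/∂w₁ = x = 2

∂L/∂w₁ = 6 × 2 × 0 × 2 = 0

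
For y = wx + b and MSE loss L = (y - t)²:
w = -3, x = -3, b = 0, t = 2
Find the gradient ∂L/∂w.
∂L/∂w = -42

y = wx + b = (-3)(-3) + 0 = 9
∂L/∂y = 2(y - t) = 2(9 - 2) = 14
∂y/∂w = x = -3
∂L/∂w = ∂L/∂y · ∂y/∂w = 14 × -3 = -42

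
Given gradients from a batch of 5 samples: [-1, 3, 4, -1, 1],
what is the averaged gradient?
Average gradient = 1.2

Average = (1/5)(-1 + 3 + 4 + -1 + 1) = 6/5 = 1.2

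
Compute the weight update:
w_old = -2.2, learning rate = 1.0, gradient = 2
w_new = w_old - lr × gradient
w_new = -4.2

w_new = w - η·∂L/∂w = -2.2 - 1.0×(2) = -2.2 - (2) = -4.2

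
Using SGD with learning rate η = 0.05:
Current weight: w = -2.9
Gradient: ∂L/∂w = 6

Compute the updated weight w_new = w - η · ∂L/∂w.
w_new = -3.2

w_new = w - η·∂L/∂w = -2.9 - 0.05×(6) = -2.9 - (0.3) = -3.2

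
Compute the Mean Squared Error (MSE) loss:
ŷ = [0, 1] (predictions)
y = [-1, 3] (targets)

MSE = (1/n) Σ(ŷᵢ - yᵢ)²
MSE = 2.5

MSE = (1/2)((0--1)² + (1-3)²) = (1/2)(1 + 4) = 2.5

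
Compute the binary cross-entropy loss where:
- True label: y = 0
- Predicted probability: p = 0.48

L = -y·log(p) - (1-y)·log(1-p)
L = 0.6539

L = -0·log(0.48) - 1·log(0.52) = -log(0.52) = 0.6539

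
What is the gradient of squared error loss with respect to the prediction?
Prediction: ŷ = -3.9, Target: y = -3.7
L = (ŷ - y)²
∂L/∂ŷ = -0.4

∂L/∂ŷ = 2(ŷ - y) = 2(-3.9 - -3.7) = 2(-0.2) = -0.4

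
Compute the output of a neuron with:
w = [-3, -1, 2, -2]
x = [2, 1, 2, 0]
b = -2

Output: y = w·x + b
y = -5

y = (-3)(2) + (-1)(1) + (2)(2) + (-2)(0) + -2 = -5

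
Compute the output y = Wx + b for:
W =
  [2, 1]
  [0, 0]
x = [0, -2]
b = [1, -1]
y = [-1, -1]

Wx = [2×0 + 1×-2, 0×0 + 0×-2]
   = [-2, 0]
y = Wx + b = [-2 + 1, 0 + -1] = [-1, -1]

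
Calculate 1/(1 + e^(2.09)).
0.1101

sigmoid(-2.09) = 1/(1 + e^(2.09)) = 1/(1 + 8.085) = 0.1101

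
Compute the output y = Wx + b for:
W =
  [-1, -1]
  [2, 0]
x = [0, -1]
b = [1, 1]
y = [2, 1]

Wx = [-1×0 + -1×-1, 2×0 + 0×-1]
   = [1, 0]
y = Wx + b = [1 + 1, 0 + 1] = [2, 1]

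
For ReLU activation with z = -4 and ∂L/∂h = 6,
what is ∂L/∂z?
∂L/∂z = 0

h = ReLU(-4) = 0
Since z < 0: ∂h/∂z = 0
∂L/∂z = ∂L/∂h · ∂h/∂z = 6 × 0 = 0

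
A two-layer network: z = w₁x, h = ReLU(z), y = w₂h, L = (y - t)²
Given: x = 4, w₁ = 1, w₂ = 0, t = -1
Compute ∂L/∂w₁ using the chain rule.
∂L/∂w₁ = 0

Forward pass:
z = w₁x = 1×4 = 4
h = ReLU(4) = 4
y = w₂h = 0×4 = 0

Backward pass:
∂L/∂y = 2(y - t) = 2(0 - -1) = 2
∂y/∂h = w₂ = 0
∂h/∂z = 1 (ReLU derivative)
∂z/∂w₁ = x = 4

∂L/∂w₁ = 2 × 0 × 1 × 4 = 0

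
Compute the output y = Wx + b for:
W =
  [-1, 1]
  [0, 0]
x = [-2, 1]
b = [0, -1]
y = [3, -1]

Wx = [-1×-2 + 1×1, 0×-2 + 0×1]
   = [3, 0]
y = Wx + b = [3 + 0, 0 + -1] = [3, -1]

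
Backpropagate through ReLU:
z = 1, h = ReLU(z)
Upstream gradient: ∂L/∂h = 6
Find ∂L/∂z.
∂L/∂z = 6

h = ReLU(1) = 1
Since z > 0: ∂h/∂z = 1
∂L/∂z = ∂L/∂h · ∂h/∂z = 6 × 1 = 6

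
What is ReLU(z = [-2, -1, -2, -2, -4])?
h = [0, 0, 0, 0, 0]

ReLU applied element-wise: max(0,-2)=0, max(0,-1)=0, max(0,-2)=0, max(0,-2)=0, max(0,-4)=0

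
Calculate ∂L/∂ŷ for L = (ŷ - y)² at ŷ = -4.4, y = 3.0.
∂L/∂ŷ = -14.8

∂L/∂ŷ = 2(ŷ - y) = 2(-4.4 - 3.0) = 2(-7.4) = -14.8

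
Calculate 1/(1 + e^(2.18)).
0.1016

sigmoid(-2.18) = 1/(1 + e^(2.18)) = 1/(1 + 8.846) = 0.1016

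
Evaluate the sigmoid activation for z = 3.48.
0.9701

sigmoid(3.48) = 1/(1 + e^(-3.48)) = 1/(1 + 0.03081) = 0.9701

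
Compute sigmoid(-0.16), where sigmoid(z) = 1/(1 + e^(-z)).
0.4601

sigmoid(-0.16) = 1/(1 + e^(0.16)) = 1/(1 + 1.174) = 0.4601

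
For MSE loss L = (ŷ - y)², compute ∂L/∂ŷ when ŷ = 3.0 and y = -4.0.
∂L/∂ŷ = 14.0

∂L/∂ŷ = 2(ŷ - y) = 2(3.0 - -4.0) = 2(7.0) = 14.0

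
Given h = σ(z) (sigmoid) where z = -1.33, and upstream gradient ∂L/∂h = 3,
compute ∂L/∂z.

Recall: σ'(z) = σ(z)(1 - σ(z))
∂L/∂z = 0.4962

σ(-1.33) = 0.2092
σ'(-1.33) = σ(-1.33)(1 - σ(-1.33)) = 0.2092 × 0.7908 = 0.1654
∂L/∂z = ∂L/∂h · σ'(z) = 3 × 0.1654 = 0.4962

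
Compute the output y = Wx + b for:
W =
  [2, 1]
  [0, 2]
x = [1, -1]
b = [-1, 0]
y = [0, -2]

Wx = [2×1 + 1×-1, 0×1 + 2×-1]
   = [1, -2]
y = Wx + b = [1 + -1, -2 + 0] = [0, -2]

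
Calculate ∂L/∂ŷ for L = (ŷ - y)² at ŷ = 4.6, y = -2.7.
∂L/∂ŷ = 14.6

∂L/∂ŷ = 2(ŷ - y) = 2(4.6 - -2.7) = 2(7.3) = 14.6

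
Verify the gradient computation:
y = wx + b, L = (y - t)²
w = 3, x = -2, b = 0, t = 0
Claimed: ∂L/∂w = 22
Incorrect

y = (3)(-2) + 0 = -6
∂L/∂y = 2(y - t) = 2(-6 - 0) = -12
∂y/∂w = x = -2
∂L/∂w = -12 × -2 = 24

Claimed value: 22
Incorrect: The correct gradient is 24.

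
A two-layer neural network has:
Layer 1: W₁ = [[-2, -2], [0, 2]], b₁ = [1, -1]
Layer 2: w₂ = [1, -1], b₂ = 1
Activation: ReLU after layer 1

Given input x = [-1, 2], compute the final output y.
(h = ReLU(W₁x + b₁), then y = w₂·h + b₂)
y = -2

Layer 1 pre-activation: z₁ = [-1, 3]
After ReLU: h = [0, 3]
Layer 2 output: y = 1×0 + -1×3 + 1 = -2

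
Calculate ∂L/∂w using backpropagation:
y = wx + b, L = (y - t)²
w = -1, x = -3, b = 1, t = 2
∂L/∂w = -12

y = wx + b = (-1)(-3) + 1 = 4
∂L/∂y = 2(y - t) = 2(4 - 2) = 4
∂y/∂w = x = -3
∂L/∂w = ∂L/∂y · ∂y/∂w = 4 × -3 = -12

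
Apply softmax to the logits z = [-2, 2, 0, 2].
p = [0.0085, 0.4643, 0.0628, 0.4643]

exp(z) = [0.1353, 7.389, 1, 7.389]
Sum = 15.91
p = [0.0085, 0.4643, 0.0628, 0.4643]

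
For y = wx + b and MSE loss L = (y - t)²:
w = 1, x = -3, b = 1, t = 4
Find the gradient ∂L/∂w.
∂L/∂w = 36

y = wx + b = (1)(-3) + 1 = -2
∂L/∂y = 2(y - t) = 2(-2 - 4) = -12
∂y/∂w = x = -3
∂L/∂w = ∂L/∂y · ∂y/∂w = -12 × -3 = 36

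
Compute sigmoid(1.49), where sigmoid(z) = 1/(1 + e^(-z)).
0.8161

sigmoid(1.49) = 1/(1 + e^(-1.49)) = 1/(1 + 0.2254) = 0.8161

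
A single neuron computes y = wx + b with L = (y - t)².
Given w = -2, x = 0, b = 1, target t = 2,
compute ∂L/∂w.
∂L/∂w = 0

y = wx + b = (-2)(0) + 1 = 1
∂L/∂y = 2(y - t) = 2(1 - 2) = -2
∂y/∂w = x = 0
∂L/∂w = ∂L/∂y · ∂y/∂w = -2 × 0 = 0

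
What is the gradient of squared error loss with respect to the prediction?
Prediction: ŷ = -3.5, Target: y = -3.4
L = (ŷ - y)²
∂L/∂ŷ = -0.2

∂L/∂ŷ = 2(ŷ - y) = 2(-3.5 - -3.4) = 2(-0.1) = -0.2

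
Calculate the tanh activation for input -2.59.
-0.9888

tanh(-2.59) = (e^(-2.59) - e^(2.59))/(e^(-2.59) + e^(2.59)) = -0.9888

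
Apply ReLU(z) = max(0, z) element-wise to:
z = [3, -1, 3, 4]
h = [3, 0, 3, 4]

ReLU applied element-wise: max(0,3)=3, max(0,-1)=0, max(0,3)=3, max(0,4)=4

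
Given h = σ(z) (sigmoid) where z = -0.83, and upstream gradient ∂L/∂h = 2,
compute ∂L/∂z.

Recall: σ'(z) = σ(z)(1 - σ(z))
∂L/∂z = 0.4229

σ(-0.83) = 0.3036
σ'(-0.83) = σ(-0.83)(1 - σ(-0.83)) = 0.3036 × 0.6964 = 0.2114
∂L/∂z = ∂L/∂h · σ'(z) = 2 × 0.2114 = 0.4229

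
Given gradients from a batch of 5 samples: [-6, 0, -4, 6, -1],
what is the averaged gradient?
Average gradient = -1

Average = (1/5)(-6 + 0 + -4 + 6 + -1) = -5/5 = -1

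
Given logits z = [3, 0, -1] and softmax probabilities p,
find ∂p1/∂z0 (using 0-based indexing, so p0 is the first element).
∂p1/∂z0 = -0.04364

p = softmax(z) = [0.9362, 0.04661, 0.01715]
p1 = 0.04661, p0 = 0.9362

∂p1/∂z0 = -p1 × p0 = -0.04661 × 0.9362 = -0.04364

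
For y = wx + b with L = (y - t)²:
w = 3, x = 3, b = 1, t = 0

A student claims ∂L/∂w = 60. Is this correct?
Correct

y = (3)(3) + 1 = 10
∂L/∂y = 2(y - t) = 2(10 - 0) = 20
∂y/∂w = x = 3
∂L/∂w = 20 × 3 = 60

Claimed value: 60
Correct: The correct gradient is 60.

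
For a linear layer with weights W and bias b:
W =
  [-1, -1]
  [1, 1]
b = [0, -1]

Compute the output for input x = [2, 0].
y = [-2, 1]

Wx = [-1×2 + -1×0, 1×2 + 1×0]
   = [-2, 2]
y = Wx + b = [-2 + 0, 2 + -1] = [-2, 1]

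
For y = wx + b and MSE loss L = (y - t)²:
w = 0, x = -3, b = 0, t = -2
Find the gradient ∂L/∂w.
∂L/∂w = -12

y = wx + b = (0)(-3) + 0 = 0
∂L/∂y = 2(y - t) = 2(0 - -2) = 4
∂y/∂w = x = -3
∂L/∂w = ∂L/∂y · ∂y/∂w = 4 × -3 = -12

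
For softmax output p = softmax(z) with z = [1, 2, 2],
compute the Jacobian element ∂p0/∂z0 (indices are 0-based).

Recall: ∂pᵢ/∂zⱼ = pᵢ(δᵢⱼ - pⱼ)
∂p0/∂z0 = 0.1312

p = softmax(z) = [0.1554, 0.4223, 0.4223]
p0 = 0.1554

∂p0/∂z0 = p0(1 - p0) = 0.1554 × (1 - 0.1554) = 0.1312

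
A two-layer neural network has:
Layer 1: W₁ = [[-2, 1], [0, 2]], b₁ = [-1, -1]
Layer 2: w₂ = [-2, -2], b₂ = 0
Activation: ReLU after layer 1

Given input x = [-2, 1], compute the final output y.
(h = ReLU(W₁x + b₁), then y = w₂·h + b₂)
y = -10

Layer 1 pre-activation: z₁ = [4, 1]
After ReLU: h = [4, 1]
Layer 2 output: y = -2×4 + -2×1 + 0 = -10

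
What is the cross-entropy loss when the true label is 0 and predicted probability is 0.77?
L = 1.47

L = -0·log(0.77) - 1·log(0.23) = -log(0.23) = 1.47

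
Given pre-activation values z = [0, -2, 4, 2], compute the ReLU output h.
h = [0, 0, 4, 2]

ReLU applied element-wise: max(0,0)=0, max(0,-2)=0, max(0,4)=4, max(0,2)=2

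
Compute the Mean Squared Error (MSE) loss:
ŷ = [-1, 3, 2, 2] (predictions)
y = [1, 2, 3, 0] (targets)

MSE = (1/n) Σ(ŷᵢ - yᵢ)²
MSE = 2.5

MSE = (1/4)((-1-1)² + (3-2)² + (2-3)² + (2-0)²) = (1/4)(4 + 1 + 1 + 4) = 2.5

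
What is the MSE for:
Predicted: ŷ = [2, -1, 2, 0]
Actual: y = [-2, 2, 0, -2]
MSE = 8.25

MSE = (1/4)((2--2)² + (-1-2)² + (2-0)² + (0--2)²) = (1/4)(16 + 9 + 4 + 4) = 8.25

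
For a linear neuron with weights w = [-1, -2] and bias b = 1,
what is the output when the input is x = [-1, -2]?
y = 6

y = (-1)(-1) + (-2)(-2) + 1 = 6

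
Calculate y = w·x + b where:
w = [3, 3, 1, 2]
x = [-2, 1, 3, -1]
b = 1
y = -1

y = (3)(-2) + (3)(1) + (1)(3) + (2)(-1) + 1 = -1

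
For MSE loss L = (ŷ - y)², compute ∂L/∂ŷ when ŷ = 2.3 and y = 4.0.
∂L/∂ŷ = -3.4

∂L/∂ŷ = 2(ŷ - y) = 2(2.3 - 4.0) = 2(-1.7) = -3.4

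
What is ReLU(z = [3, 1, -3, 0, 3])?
h = [3, 1, 0, 0, 3]

ReLU applied element-wise: max(0,3)=3, max(0,1)=1, max(0,-3)=0, max(0,0)=0, max(0,3)=3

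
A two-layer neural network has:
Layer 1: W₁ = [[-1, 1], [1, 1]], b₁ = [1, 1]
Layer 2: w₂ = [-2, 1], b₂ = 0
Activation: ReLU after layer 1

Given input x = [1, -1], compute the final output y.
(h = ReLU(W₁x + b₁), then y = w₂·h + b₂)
y = 1

Layer 1 pre-activation: z₁ = [-1, 1]
After ReLU: h = [0, 1]
Layer 2 output: y = -2×0 + 1×1 + 0 = 1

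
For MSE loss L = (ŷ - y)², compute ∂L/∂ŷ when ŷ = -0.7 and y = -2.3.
∂L/∂ŷ = 3.2

∂L/∂ŷ = 2(ŷ - y) = 2(-0.7 - -2.3) = 2(1.6) = 3.2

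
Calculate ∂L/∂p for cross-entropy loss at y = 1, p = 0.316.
∂L/∂p = -3.165

∂L/∂p = -y/p + (1-y)/(1-p) = -1/0.316 + 0 = -3.165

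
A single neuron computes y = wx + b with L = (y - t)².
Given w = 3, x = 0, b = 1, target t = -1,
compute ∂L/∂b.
∂L/∂b = 4

y = wx + b = (3)(0) + 1 = 1
∂L/∂y = 2(y - t) = 2(1 - -1) = 4
∂y/∂b = 1
∂L/∂b = ∂L/∂y · ∂y/∂b = 4 × 1 = 4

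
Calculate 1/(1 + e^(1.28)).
0.2176

sigmoid(-1.28) = 1/(1 + e^(1.28)) = 1/(1 + 3.597) = 0.2176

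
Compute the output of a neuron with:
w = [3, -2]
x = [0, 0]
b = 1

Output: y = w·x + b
y = 1

y = (3)(0) + (-2)(0) + 1 = 1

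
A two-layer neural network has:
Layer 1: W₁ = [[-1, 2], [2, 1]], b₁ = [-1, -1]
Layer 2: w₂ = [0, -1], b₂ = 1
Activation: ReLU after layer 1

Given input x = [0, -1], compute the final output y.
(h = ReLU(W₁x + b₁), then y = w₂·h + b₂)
y = 1

Layer 1 pre-activation: z₁ = [-3, -2]
After ReLU: h = [0, 0]
Layer 2 output: y = 0×0 + -1×0 + 1 = 1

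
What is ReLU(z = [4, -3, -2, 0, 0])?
h = [4, 0, 0, 0, 0]

ReLU applied element-wise: max(0,4)=4, max(0,-3)=0, max(0,-2)=0, max(0,0)=0, max(0,0)=0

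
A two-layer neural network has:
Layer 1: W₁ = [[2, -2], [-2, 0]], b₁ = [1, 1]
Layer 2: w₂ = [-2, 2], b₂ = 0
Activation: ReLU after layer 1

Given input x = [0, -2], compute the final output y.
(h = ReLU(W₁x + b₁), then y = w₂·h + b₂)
y = -8

Layer 1 pre-activation: z₁ = [5, 1]
After ReLU: h = [5, 1]
Layer 2 output: y = -2×5 + 2×1 + 0 = -8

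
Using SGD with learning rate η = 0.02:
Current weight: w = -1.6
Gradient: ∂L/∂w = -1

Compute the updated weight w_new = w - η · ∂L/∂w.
w_new = -1.58

w_new = w - η·∂L/∂w = -1.6 - 0.02×(-1) = -1.6 - (-0.02) = -1.58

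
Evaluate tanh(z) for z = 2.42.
0.9843

tanh(2.42) = (e^(2.42) - e^(-2.42))/(e^(2.42) + e^(-2.42)) = 0.9843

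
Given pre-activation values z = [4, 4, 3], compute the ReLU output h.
h = [4, 4, 3]

ReLU applied element-wise: max(0,4)=4, max(0,4)=4, max(0,3)=3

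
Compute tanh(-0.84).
-0.6858

tanh(-0.84) = (e^(-0.84) - e^(0.84))/(e^(-0.84) + e^(0.84)) = -0.6858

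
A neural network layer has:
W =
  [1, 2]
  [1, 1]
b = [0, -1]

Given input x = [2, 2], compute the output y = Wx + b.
y = [6, 3]

Wx = [1×2 + 2×2, 1×2 + 1×2]
   = [6, 4]
y = Wx + b = [6 + 0, 4 + -1] = [6, 3]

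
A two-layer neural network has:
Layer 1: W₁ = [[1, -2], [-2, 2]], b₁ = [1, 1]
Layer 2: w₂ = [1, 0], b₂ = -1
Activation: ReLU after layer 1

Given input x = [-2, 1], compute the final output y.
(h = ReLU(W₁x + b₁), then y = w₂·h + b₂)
y = -1

Layer 1 pre-activation: z₁ = [-3, 7]
After ReLU: h = [0, 7]
Layer 2 output: y = 1×0 + 0×7 + -1 = -1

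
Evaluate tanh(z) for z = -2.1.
-0.9705

tanh(-2.1) = (e^(-2.1) - e^(2.1))/(e^(-2.1) + e^(2.1)) = -0.9705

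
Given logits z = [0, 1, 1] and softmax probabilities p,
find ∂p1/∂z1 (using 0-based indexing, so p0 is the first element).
∂p1/∂z1 = 0.244

p = softmax(z) = [0.1554, 0.4223, 0.4223]
p1 = 0.4223

∂p1/∂z1 = p1(1 - p1) = 0.4223 × (1 - 0.4223) = 0.244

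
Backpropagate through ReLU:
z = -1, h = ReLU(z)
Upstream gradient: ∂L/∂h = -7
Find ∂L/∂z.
∂L/∂z = 0

h = ReLU(-1) = 0
Since z < 0: ∂h/∂z = 0
∂L/∂z = ∂L/∂h · ∂h/∂z = -7 × 0 = 0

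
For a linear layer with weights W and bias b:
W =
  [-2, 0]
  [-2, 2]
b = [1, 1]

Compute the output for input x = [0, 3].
y = [1, 7]

Wx = [-2×0 + 0×3, -2×0 + 2×3]
   = [0, 6]
y = Wx + b = [0 + 1, 6 + 1] = [1, 7]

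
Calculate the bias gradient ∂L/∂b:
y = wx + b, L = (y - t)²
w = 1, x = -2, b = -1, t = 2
∂L/∂b = -10

y = wx + b = (1)(-2) + -1 = -3
∂L/∂y = 2(y - t) = 2(-3 - 2) = -10
∂y/∂b = 1
∂L/∂b = ∂L/∂y · ∂y/∂b = -10 × 1 = -10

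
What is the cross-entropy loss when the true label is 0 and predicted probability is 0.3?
L = 0.3567

L = -0·log(0.3) - 1·log(0.7) = -log(0.7) = 0.3567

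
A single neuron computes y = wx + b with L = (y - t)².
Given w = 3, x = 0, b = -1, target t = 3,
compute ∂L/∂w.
∂L/∂w = 0

y = wx + b = (3)(0) + -1 = -1
∂L/∂y = 2(y - t) = 2(-1 - 3) = -8
∂y/∂w = x = 0
∂L/∂w = ∂L/∂y · ∂y/∂w = -8 × 0 = 0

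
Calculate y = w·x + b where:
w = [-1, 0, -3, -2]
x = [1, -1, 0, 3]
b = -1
y = -8

y = (-1)(1) + (0)(-1) + (-3)(0) + (-2)(3) + -1 = -8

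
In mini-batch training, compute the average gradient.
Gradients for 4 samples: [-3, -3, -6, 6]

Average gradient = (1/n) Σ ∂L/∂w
Average gradient = -1.5

Average = (1/4)(-3 + -3 + -6 + 6) = -6/4 = -1.5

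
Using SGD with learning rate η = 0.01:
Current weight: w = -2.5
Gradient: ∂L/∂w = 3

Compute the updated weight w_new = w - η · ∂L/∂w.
w_new = -2.53

w_new = w - η·∂L/∂w = -2.5 - 0.01×(3) = -2.5 - (0.03) = -2.53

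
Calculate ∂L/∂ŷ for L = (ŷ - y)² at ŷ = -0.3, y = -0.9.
∂L/∂ŷ = 1.2

∂L/∂ŷ = 2(ŷ - y) = 2(-0.3 - -0.9) = 2(0.6) = 1.2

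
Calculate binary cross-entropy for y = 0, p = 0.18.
L = 0.1985

L = -0·log(0.18) - 1·log(0.82) = -log(0.82) = 0.1985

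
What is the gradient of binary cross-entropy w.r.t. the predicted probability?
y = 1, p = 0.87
∂L/∂p = -1.149

∂L/∂p = -y/p + (1-y)/(1-p) = -1/0.87 + 0 = -1.149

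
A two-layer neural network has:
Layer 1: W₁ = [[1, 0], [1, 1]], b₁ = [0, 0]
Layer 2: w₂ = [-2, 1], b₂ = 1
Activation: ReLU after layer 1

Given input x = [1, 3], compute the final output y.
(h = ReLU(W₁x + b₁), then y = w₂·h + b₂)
y = 3

Layer 1 pre-activation: z₁ = [1, 4]
After ReLU: h = [1, 4]
Layer 2 output: y = -2×1 + 1×4 + 1 = 3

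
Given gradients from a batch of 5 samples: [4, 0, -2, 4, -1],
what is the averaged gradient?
Average gradient = 1

Average = (1/5)(4 + 0 + -2 + 4 + -1) = 5/5 = 1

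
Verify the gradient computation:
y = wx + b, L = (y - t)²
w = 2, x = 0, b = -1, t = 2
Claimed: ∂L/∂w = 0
Correct

y = (2)(0) + -1 = -1
∂L/∂y = 2(y - t) = 2(-1 - 2) = -6
∂y/∂w = x = 0
∂L/∂w = -6 × 0 = 0

Claimed value: 0
Correct: The correct gradient is 0.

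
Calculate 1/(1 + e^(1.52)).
0.1795

sigmoid(-1.52) = 1/(1 + e^(1.52)) = 1/(1 + 4.572) = 0.1795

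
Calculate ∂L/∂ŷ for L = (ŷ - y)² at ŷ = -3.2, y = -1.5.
∂L/∂ŷ = -3.4

∂L/∂ŷ = 2(ŷ - y) = 2(-3.2 - -1.5) = 2(-1.7) = -3.4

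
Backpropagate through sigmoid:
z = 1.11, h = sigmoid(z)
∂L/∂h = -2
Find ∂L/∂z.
∂L/∂z = -0.3729

σ(1.11) = 0.7521
σ'(1.11) = σ(1.11)(1 - σ(1.11)) = 0.7521 × 0.2479 = 0.1864
∂L/∂z = ∂L/∂h · σ'(z) = -2 × 0.1864 = -0.3729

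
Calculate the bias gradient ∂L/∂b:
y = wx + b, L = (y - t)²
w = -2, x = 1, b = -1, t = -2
∂L/∂b = -2

y = wx + b = (-2)(1) + -1 = -3
∂L/∂y = 2(y - t) = 2(-3 - -2) = -2
∂y/∂b = 1
∂L/∂b = ∂L/∂y · ∂y/∂b = -2 × 1 = -2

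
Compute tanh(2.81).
0.9928

tanh(2.81) = (e^(2.81) - e^(-2.81))/(e^(2.81) + e^(-2.81)) = 0.9928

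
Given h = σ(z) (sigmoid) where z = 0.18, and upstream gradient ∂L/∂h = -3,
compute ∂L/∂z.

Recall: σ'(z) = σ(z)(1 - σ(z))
∂L/∂z = -0.744

σ(0.18) = 0.5449
σ'(0.18) = σ(0.18)(1 - σ(0.18)) = 0.5449 × 0.4551 = 0.248
∂L/∂z = ∂L/∂h · σ'(z) = -3 × 0.248 = -0.744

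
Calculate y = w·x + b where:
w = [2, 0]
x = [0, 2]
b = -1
y = -1

y = (2)(0) + (0)(2) + -1 = -1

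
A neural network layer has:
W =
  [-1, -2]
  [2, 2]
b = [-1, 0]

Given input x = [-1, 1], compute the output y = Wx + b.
y = [-2, 0]

Wx = [-1×-1 + -2×1, 2×-1 + 2×1]
   = [-1, 0]
y = Wx + b = [-1 + -1, 0 + 0] = [-2, 0]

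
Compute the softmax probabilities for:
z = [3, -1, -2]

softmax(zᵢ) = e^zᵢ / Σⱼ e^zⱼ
p = [0.9756, 0.0179, 0.0066]

exp(z) = [20.09, 0.3679, 0.1353]
Sum = 20.59
p = [0.9756, 0.0179, 0.0066]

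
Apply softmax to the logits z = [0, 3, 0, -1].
p = [0.0445, 0.8945, 0.0445, 0.0164]

exp(z) = [1, 20.09, 1, 0.3679]
Sum = 22.45
p = [0.0445, 0.8945, 0.0445, 0.0164]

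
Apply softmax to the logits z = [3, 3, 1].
p = [0.4683, 0.4683, 0.0634]

exp(z) = [20.09, 20.09, 2.718]
Sum = 42.89
p = [0.4683, 0.4683, 0.0634]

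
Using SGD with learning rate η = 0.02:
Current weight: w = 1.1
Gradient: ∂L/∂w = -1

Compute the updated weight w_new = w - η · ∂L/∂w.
w_new = 1.12

w_new = w - η·∂L/∂w = 1.1 - 0.02×(-1) = 1.1 - (-0.02) = 1.12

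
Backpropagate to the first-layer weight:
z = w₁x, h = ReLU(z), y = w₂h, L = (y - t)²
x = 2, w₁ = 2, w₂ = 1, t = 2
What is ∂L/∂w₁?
∂L/∂w₁ = 8

Forward pass:
z = w₁x = 2×2 = 4
h = ReLU(4) = 4
y = w₂h = 1×4 = 4

Backward pass:
∂L/∂y = 2(y - t) = 2(4 - 2) = 4
∂y/∂h = w₂ = 1
∂h/∂z = 1 (ReLU derivative)
∂z/∂w₁ = x = 2

∂L/∂w₁ = 4 × 1 × 1 × 2 = 8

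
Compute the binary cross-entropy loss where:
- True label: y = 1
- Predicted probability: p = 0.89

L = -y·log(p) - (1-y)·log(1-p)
L = 0.1165

L = -1·log(0.89) - 0·log(0.11) = -log(0.89) = 0.1165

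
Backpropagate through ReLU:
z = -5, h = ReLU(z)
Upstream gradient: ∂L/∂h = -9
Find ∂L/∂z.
∂L/∂z = 0

h = ReLU(-5) = 0
Since z < 0: ∂h/∂z = 0
∂L/∂z = ∂L/∂h · ∂h/∂z = -9 × 0 = 0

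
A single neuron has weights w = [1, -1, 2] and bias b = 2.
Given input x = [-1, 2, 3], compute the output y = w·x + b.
y = 5

y = (1)(-1) + (-1)(2) + (2)(3) + 2 = 5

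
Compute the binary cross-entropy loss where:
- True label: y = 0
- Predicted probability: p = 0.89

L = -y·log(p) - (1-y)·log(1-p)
L = 2.207

L = -0·log(0.89) - 1·log(0.11) = -log(0.11) = 2.207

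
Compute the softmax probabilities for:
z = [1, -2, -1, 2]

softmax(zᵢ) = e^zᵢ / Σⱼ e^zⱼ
p = [0.2562, 0.0128, 0.0347, 0.6964]

exp(z) = [2.718, 0.1353, 0.3679, 7.389]
Sum = 10.61
p = [0.2562, 0.0128, 0.0347, 0.6964]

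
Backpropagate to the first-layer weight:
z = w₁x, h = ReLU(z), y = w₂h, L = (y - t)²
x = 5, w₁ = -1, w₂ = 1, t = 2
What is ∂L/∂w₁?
∂L/∂w₁ = 0

Forward pass:
z = w₁x = -1×5 = -5
h = ReLU(-5) = 0
y = w₂h = 1×0 = 0

Backward pass:
∂L/∂y = 2(y - t) = 2(0 - 2) = -4
∂y/∂h = w₂ = 1
∂h/∂z = 0 (ReLU derivative)
∂z/∂w₁ = x = 5

∂L/∂w₁ = -4 × 1 × 0 × 5 = 0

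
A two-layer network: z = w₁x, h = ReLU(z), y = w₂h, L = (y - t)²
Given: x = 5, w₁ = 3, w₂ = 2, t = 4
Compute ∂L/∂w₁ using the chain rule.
∂L/∂w₁ = 520

Forward pass:
z = w₁x = 3×5 = 15
h = ReLU(15) = 15
y = w₂h = 2×15 = 30

Backward pass:
∂L/∂y = 2(y - t) = 2(30 - 4) = 52
∂y/∂h = w₂ = 2
∂h/∂z = 1 (ReLU derivative)
∂z/∂w₁ = x = 5

∂L/∂w₁ = 52 × 2 × 1 × 5 = 520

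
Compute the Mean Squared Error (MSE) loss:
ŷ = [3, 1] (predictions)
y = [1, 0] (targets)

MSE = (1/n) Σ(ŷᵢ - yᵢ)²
MSE = 2.5

MSE = (1/2)((3-1)² + (1-0)²) = (1/2)(4 + 1) = 2.5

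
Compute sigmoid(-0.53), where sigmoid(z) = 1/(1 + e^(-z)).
0.3705

sigmoid(-0.53) = 1/(1 + e^(0.53)) = 1/(1 + 1.699) = 0.3705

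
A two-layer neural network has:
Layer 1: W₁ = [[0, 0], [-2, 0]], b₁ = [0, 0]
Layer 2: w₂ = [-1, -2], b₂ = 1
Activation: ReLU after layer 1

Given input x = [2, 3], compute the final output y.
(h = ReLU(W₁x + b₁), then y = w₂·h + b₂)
y = 1

Layer 1 pre-activation: z₁ = [0, -4]
After ReLU: h = [0, 0]
Layer 2 output: y = -1×0 + -2×0 + 1 = 1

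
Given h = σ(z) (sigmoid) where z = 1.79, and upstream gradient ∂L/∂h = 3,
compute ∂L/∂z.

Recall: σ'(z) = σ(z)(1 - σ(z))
∂L/∂z = 0.3678

σ(1.79) = 0.8569
σ'(1.79) = σ(1.79)(1 - σ(1.79)) = 0.8569 × 0.1431 = 0.1226
∂L/∂z = ∂L/∂h · σ'(z) = 3 × 0.1226 = 0.3678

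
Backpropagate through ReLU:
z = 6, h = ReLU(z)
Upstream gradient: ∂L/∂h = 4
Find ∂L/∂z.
∂L/∂z = 4

h = ReLU(6) = 6
Since z > 0: ∂h/∂z = 1
∂L/∂z = ∂L/∂h · ∂h/∂z = 4 × 1 = 4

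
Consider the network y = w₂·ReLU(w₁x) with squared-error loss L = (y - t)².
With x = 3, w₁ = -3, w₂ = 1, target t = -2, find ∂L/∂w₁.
∂L/∂w₁ = 0

Forward pass:
z = w₁x = -3×3 = -9
h = ReLU(-9) = 0
y = w₂h = 1×0 = 0

Backward pass:
∂L/∂y = 2(y - t) = 2(0 - -2) = 4
∂y/∂h = w₂ = 1
∂h/∂z = 0 (ReLU derivative)
∂z/∂w₁ = x = 3

∂L/∂w₁ = 4 × 1 × 0 × 3 = 0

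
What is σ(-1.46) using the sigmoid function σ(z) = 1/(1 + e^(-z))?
0.1885

sigmoid(-1.46) = 1/(1 + e^(1.46)) = 1/(1 + 4.306) = 0.1885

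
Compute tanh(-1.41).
-0.8875

tanh(-1.41) = (e^(-1.41) - e^(1.41))/(e^(-1.41) + e^(1.41)) = -0.8875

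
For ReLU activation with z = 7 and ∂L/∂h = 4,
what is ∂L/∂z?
∂L/∂z = 4

h = ReLU(7) = 7
Since z > 0: ∂h/∂z = 1
∂L/∂z = ∂L/∂h · ∂h/∂z = 4 × 1 = 4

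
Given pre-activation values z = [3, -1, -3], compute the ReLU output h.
h = [3, 0, 0]

ReLU applied element-wise: max(0,3)=3, max(0,-1)=0, max(0,-3)=0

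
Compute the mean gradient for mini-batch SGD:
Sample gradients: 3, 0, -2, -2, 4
Average gradient = 0.6

Average = (1/5)(3 + 0 + -2 + -2 + 4) = 3/5 = 0.6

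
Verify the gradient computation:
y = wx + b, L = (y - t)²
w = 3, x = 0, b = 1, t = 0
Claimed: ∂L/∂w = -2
Incorrect

y = (3)(0) + 1 = 1
∂L/∂y = 2(y - t) = 2(1 - 0) = 2
∂y/∂w = x = 0
∂L/∂w = 2 × 0 = 0

Claimed value: -2
Incorrect: The correct gradient is 0.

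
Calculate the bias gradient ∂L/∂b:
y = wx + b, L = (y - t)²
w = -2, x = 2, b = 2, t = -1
∂L/∂b = -2

y = wx + b = (-2)(2) + 2 = -2
∂L/∂y = 2(y - t) = 2(-2 - -1) = -2
∂y/∂b = 1
∂L/∂b = ∂L/∂y · ∂y/∂b = -2 × 1 = -2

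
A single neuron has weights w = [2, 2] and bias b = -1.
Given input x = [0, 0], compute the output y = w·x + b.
y = -1

y = (2)(0) + (2)(0) + -1 = -1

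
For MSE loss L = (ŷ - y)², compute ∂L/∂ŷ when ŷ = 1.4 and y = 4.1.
∂L/∂ŷ = -5.4

∂L/∂ŷ = 2(ŷ - y) = 2(1.4 - 4.1) = 2(-2.7) = -5.4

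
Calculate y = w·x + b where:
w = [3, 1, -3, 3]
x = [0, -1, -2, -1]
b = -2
y = 0

y = (3)(0) + (1)(-1) + (-3)(-2) + (3)(-1) + -2 = 0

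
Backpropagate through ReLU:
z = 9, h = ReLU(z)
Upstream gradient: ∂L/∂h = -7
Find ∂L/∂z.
∂L/∂z = -7

h = ReLU(9) = 9
Since z > 0: ∂h/∂z = 1
∂L/∂z = ∂L/∂h · ∂h/∂z = -7 × 1 = -7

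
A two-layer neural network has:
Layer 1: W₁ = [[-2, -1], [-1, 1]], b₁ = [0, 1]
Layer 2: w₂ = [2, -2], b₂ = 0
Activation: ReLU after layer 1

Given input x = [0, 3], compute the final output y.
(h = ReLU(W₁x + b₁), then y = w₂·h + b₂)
y = -8

Layer 1 pre-activation: z₁ = [-3, 4]
After ReLU: h = [0, 4]
Layer 2 output: y = 2×0 + -2×4 + 0 = -8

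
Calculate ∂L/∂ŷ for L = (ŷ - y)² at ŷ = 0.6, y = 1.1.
∂L/∂ŷ = -1.0

∂L/∂ŷ = 2(ŷ - y) = 2(0.6 - 1.1) = 2(-0.5) = -1.0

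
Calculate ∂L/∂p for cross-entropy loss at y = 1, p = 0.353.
∂L/∂p = -2.833

∂L/∂p = -y/p + (1-y)/(1-p) = -1/0.353 + 0 = -2.833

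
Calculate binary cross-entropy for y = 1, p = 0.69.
L = 0.3711

L = -1·log(0.69) - 0·log(0.31) = -log(0.69) = 0.3711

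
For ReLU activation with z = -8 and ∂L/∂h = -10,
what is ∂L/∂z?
∂L/∂z = 0

h = ReLU(-8) = 0
Since z < 0: ∂h/∂z = 0
∂L/∂z = ∂L/∂h · ∂h/∂z = -10 × 0 = 0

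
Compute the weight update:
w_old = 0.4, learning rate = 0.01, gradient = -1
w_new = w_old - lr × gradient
w_new = 0.41

w_new = w - η·∂L/∂w = 0.4 - 0.01×(-1) = 0.4 - (-0.01) = 0.41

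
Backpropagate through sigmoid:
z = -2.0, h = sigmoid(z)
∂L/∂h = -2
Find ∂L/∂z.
∂L/∂z = -0.21

σ(-2.0) = 0.1192
σ'(-2.0) = σ(-2.0)(1 - σ(-2.0)) = 0.1192 × 0.8808 = 0.105
∂L/∂z = ∂L/∂h · σ'(z) = -2 × 0.105 = -0.21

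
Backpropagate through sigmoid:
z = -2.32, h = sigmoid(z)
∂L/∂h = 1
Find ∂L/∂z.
∂L/∂z = 0.08147

σ(-2.32) = 0.08948
σ'(-2.32) = σ(-2.32)(1 - σ(-2.32)) = 0.08948 × 0.9105 = 0.08147
∂L/∂z = ∂L/∂h · σ'(z) = 1 × 0.08147 = 0.08147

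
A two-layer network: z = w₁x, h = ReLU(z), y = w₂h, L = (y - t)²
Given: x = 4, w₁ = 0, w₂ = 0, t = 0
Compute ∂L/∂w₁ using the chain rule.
∂L/∂w₁ = 0

Forward pass:
z = w₁x = 0×4 = 0
h = ReLU(0) = 0
y = w₂h = 0×0 = 0

Backward pass:
∂L/∂y = 2(y - t) = 2(0 - 0) = 0
∂y/∂h = w₂ = 0
∂h/∂z = 0 (ReLU derivative)
∂z/∂w₁ = x = 4

∂L/∂w₁ = 0 × 0 × 0 × 4 = 0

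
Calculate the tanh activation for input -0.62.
-0.5511

tanh(-0.62) = (e^(-0.62) - e^(0.62))/(e^(-0.62) + e^(0.62)) = -0.5511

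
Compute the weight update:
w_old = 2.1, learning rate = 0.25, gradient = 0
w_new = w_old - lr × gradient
w_new = 2.1

w_new = w - η·∂L/∂w = 2.1 - 0.25×(0) = 2.1 - (0) = 2.1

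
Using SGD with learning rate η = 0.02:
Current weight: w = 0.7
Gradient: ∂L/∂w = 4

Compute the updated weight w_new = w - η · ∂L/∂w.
w_new = 0.62

w_new = w - η·∂L/∂w = 0.7 - 0.02×(4) = 0.7 - (0.08) = 0.62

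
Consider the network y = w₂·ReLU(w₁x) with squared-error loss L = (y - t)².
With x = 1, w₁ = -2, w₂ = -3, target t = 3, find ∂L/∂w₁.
∂L/∂w₁ = 0

Forward pass:
z = w₁x = -2×1 = -2
h = ReLU(-2) = 0
y = w₂h = -3×0 = 0

Backward pass:
∂L/∂y = 2(y - t) = 2(0 - 3) = -6
∂y/∂h = w₂ = -3
∂h/∂z = 0 (ReLU derivative)
∂z/∂w₁ = x = 1

∂L/∂w₁ = -6 × -3 × 0 × 1 = 0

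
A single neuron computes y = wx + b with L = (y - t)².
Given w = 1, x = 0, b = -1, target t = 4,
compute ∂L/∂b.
∂L/∂b = -10

y = wx + b = (1)(0) + -1 = -1
∂L/∂y = 2(y - t) = 2(-1 - 4) = -10
∂y/∂b = 1
∂L/∂b = ∂L/∂y · ∂y/∂b = -10 × 1 = -10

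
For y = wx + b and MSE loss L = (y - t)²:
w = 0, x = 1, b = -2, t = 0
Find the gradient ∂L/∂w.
∂L/∂w = -4

y = wx + b = (0)(1) + -2 = -2
∂L/∂y = 2(y - t) = 2(-2 - 0) = -4
∂y/∂w = x = 1
∂L/∂w = ∂L/∂y · ∂y/∂w = -4 × 1 = -4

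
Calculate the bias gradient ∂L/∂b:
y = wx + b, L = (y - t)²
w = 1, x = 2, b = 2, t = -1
∂L/∂b = 10

y = wx + b = (1)(2) + 2 = 4
∂L/∂y = 2(y - t) = 2(4 - -1) = 10
∂y/∂b = 1
∂L/∂b = ∂L/∂y · ∂y/∂b = 10 × 1 = 10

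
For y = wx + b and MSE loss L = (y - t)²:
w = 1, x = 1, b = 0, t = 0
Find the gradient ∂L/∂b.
∂L/∂b = 2

y = wx + b = (1)(1) + 0 = 1
∂L/∂y = 2(y - t) = 2(1 - 0) = 2
∂y/∂b = 1
∂L/∂b = ∂L/∂y · ∂y/∂b = 2 × 1 = 2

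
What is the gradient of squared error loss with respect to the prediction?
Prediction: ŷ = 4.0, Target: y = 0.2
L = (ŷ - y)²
∂L/∂ŷ = 7.6

∂L/∂ŷ = 2(ŷ - y) = 2(4.0 - 0.2) = 2(3.8) = 7.6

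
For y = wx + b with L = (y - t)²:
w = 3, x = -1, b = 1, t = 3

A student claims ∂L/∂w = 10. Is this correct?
Correct

y = (3)(-1) + 1 = -2
∂L/∂y = 2(y - t) = 2(-2 - 3) = -10
∂y/∂w = x = -1
∂L/∂w = -10 × -1 = 10

Claimed value: 10
Correct: The correct gradient is 10.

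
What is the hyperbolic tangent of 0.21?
0.207

tanh(0.21) = (e^(0.21) - e^(-0.21))/(e^(0.21) + e^(-0.21)) = 0.207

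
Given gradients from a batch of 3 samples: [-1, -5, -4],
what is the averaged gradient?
Average gradient = -3.333

Average = (1/3)(-1 + -5 + -4) = -10/3 = -3.333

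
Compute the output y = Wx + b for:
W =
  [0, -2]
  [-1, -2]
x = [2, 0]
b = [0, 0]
y = [0, -2]

Wx = [0×2 + -2×0, -1×2 + -2×0]
   = [0, -2]
y = Wx + b = [0 + 0, -2 + 0] = [0, -2]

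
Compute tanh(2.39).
0.9833

tanh(2.39) = (e^(2.39) - e^(-2.39))/(e^(2.39) + e^(-2.39)) = 0.9833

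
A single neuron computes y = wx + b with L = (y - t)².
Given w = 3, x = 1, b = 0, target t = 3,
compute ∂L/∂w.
∂L/∂w = 0

y = wx + b = (3)(1) + 0 = 3
∂L/∂y = 2(y - t) = 2(3 - 3) = 0
∂y/∂w = x = 1
∂L/∂w = ∂L/∂y · ∂y/∂w = 0 × 1 = 0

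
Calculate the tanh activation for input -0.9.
-0.7163

tanh(-0.9) = (e^(-0.9) - e^(0.9))/(e^(-0.9) + e^(0.9)) = -0.7163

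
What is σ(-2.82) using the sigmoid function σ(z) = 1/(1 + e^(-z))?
0.05625

sigmoid(-2.82) = 1/(1 + e^(2.82)) = 1/(1 + 16.78) = 0.05625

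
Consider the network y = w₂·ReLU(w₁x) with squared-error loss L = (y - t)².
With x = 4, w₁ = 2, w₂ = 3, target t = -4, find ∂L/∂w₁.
∂L/∂w₁ = 672

Forward pass:
z = w₁x = 2×4 = 8
h = ReLU(8) = 8
y = w₂h = 3×8 = 24

Backward pass:
∂L/∂y = 2(y - t) = 2(24 - -4) = 56
∂y/∂h = w₂ = 3
∂h/∂z = 1 (ReLU derivative)
∂z/∂w₁ = x = 4

∂L/∂w₁ = 56 × 3 × 1 × 4 = 672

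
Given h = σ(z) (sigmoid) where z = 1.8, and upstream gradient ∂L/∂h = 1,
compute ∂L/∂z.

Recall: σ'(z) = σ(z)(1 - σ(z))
∂L/∂z = 0.1217

σ(1.8) = 0.8581
σ'(1.8) = σ(1.8)(1 - σ(1.8)) = 0.8581 × 0.1419 = 0.1217
∂L/∂z = ∂L/∂h · σ'(z) = 1 × 0.1217 = 0.1217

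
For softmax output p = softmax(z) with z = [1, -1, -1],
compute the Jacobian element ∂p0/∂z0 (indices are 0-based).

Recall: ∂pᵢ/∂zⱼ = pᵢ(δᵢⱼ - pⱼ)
∂p0/∂z0 = 0.1676

p = softmax(z) = [0.787, 0.1065, 0.1065]
p0 = 0.787

∂p0/∂z0 = p0(1 - p0) = 0.787 × (1 - 0.787) = 0.1676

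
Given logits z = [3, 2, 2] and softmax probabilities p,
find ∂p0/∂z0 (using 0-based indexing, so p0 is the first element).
∂p0/∂z0 = 0.2442

p = softmax(z) = [0.5761, 0.2119, 0.2119]
p0 = 0.5761

∂p0/∂z0 = p0(1 - p0) = 0.5761 × (1 - 0.5761) = 0.2442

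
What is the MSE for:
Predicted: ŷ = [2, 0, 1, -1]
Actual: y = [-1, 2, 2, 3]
MSE = 7.5

MSE = (1/4)((2--1)² + (0-2)² + (1-2)² + (-1-3)²) = (1/4)(9 + 4 + 1 + 16) = 7.5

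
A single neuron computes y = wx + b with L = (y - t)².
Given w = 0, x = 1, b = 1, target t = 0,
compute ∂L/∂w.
∂L/∂w = 2

y = wx + b = (0)(1) + 1 = 1
∂L/∂y = 2(y - t) = 2(1 - 0) = 2
∂y/∂w = x = 1
∂L/∂w = ∂L/∂y · ∂y/∂w = 2 × 1 = 2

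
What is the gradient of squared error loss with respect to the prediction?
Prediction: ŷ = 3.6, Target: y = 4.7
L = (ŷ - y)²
∂L/∂ŷ = -2.2

∂L/∂ŷ = 2(ŷ - y) = 2(3.6 - 4.7) = 2(-1.1) = -2.2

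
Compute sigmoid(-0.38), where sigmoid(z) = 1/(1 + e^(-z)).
0.4061

sigmoid(-0.38) = 1/(1 + e^(0.38)) = 1/(1 + 1.462) = 0.4061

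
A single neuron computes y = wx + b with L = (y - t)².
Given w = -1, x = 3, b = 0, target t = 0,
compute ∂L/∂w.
∂L/∂w = -18

y = wx + b = (-1)(3) + 0 = -3
∂L/∂y = 2(y - t) = 2(-3 - 0) = -6
∂y/∂w = x = 3
∂L/∂w = ∂L/∂y · ∂y/∂w = -6 × 3 = -18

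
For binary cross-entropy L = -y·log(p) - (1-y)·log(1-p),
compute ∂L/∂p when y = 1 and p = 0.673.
∂L/∂p = -1.486

∂L/∂p = -y/p + (1-y)/(1-p) = -1/0.673 + 0 = -1.486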